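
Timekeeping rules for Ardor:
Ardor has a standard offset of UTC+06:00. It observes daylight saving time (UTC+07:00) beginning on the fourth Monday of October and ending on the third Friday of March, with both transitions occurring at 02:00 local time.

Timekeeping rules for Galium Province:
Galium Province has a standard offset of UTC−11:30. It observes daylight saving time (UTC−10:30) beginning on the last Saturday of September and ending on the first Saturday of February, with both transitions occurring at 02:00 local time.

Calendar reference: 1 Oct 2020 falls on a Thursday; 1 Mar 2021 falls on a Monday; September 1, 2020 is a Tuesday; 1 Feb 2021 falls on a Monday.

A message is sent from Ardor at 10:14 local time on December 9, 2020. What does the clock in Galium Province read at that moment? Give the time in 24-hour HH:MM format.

1 October 2020 is a Thursday, so the first Monday is October 5 and the fourth is October 26.
1 March 2021 is a Monday, so the first Friday is March 5 and the third is March 19.
Daylight saving runs 26 October 2020 – 19 March 2021; December 9, 2020 is inside that window, so Ardor is at UTC+07:00.
10:14 Ardor − 7h = 03:14 UTC.
1 September 2020 is a Tuesday, so Saturdays fall on 5, 12, 19, 26; the last is September 26.
1 February 2021 is a Monday, so the first Saturday is February 6.
At the standard offset (UTC−11:30), 03:14 UTC − 11h30m = 15:44 Galium Province standard time (rolling into the previous day, 8 December 2020).
Daylight saving runs 26 September 2020 – 6 February 2021; the standard-time date in Galium Province, December 8, 2020, is inside that window, so Galium Province is at UTC−10:30.
03:14 UTC − 10h30m = 16:44 Galium Province (rolling into the previous day, 8 December 2020).

16:44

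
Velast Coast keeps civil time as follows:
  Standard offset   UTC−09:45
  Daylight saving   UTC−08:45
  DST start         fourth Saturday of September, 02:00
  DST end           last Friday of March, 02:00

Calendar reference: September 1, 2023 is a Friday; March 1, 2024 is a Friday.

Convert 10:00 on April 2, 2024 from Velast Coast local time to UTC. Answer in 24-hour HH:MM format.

1 September 2023 is a Friday, so the first Saturday is September 2 and the fourth is September 23.
1 March 2024 is a Friday, so Fridays fall on 1, 8, 15, 22, 29; the last is March 29.
April 2, 2024 does not fall between 23 September 2023 and 29 March 2024, so daylight saving is not in effect and Velast Coast is at UTC−09:45.
10:00 local + 9h45m = 19:45 UTC.

19:45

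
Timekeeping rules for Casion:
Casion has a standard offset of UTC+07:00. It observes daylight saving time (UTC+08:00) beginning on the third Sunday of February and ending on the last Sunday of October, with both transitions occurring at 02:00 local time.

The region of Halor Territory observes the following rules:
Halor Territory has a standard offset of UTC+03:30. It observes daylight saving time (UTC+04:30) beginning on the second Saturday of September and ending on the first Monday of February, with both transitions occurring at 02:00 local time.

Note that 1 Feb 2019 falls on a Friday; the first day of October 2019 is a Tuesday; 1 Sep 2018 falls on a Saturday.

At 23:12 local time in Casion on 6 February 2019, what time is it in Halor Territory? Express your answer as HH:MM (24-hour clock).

1 February 2019 is a Friday, so the first Sunday is February 3 and the third is February 17.
1 October 2019 is a Tuesday, so Sundays fall on 6, 13, 20, 27; the last is October 27.
6 February 2019 does not fall between 17 February and 27 October, so daylight saving is not in effect and Casion is at UTC+07:00.
23:12 Casion − 7h = 16:12 UTC.
1 September 2018 is a Saturday, so the first Saturday is September 1 and the second is September 8.
1 February 2019 is a Friday, so the first Monday is February 4.
At the standard offset (UTC+03:30), 16:12 UTC + 3h30m = 19:42 Halor Territory standard time.
Daylight saving runs 8 September 2018 – 4 February 2019; the standard-time date in Halor Territory, 6 February 2019, is outside that window, so Halor Territory is on standard time at UTC+03:30.
16:12 UTC + 3h30m = 19:42 Halor Territory.

19:42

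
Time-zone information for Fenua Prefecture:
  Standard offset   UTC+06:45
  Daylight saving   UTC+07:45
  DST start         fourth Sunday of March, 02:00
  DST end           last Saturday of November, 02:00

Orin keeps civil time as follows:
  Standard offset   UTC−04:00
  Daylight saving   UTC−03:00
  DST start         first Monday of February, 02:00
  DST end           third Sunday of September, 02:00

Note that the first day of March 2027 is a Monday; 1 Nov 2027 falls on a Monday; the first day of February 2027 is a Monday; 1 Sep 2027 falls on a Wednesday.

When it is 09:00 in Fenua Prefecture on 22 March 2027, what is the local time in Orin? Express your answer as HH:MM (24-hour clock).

23:15

1 March 2027 is a Monday, so the first Sunday is March 7 and the fourth is March 28.
1 November 2027 is a Monday, so Saturdays fall on 6, 13, 20, 27; the last is November 27.
22 March 2027 is outside the daylight-saving period (28 March – 27 November), so Fenua Prefecture is on standard time, UTC+06:45.
09:00 Fenua Prefecture − 6h45m = 02:15 UTC.
1 February 2027 is a Monday, so the first Monday is February 1.
1 September 2027 is a Wednesday, so the first Sunday is September 5 and the third is September 19.
At the standard offset (UTC−04:00), 02:15 UTC − 4h = 22:15 Orin standard time (rolling into the previous day, 21 March 2027).
The standard-time date in Orin, 21 March 2027, falls between 1 February and 19 September, so daylight saving is in effect and Orin is at UTC−03:00.
02:15 UTC − 3h = 23:15 Orin (rolling into the previous day, 21 March 2027).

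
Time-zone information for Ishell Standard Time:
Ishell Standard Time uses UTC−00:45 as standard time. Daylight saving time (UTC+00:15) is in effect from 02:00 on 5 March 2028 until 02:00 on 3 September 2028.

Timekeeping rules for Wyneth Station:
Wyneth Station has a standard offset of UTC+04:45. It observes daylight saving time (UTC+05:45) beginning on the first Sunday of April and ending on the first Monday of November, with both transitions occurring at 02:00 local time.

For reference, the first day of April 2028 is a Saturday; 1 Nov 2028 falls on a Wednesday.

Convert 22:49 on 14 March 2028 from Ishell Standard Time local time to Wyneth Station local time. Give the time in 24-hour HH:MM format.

Daylight saving runs 5 March – 3 September; 14 March 2028 is inside that window, so Ishell Standard Time is at UTC+00:15.
22:49 Ishell Standard Time − 0h15m = 22:34 UTC.
1 April 2028 is a Saturday, so the first Sunday is April 2.
1 November 2028 is a Wednesday, so the first Monday is November 6.
At the standard offset (UTC+04:45), 22:34 UTC + 4h45m = 03:19 Wyneth Station standard time (rolling into the next day, 15 March 2028).
The standard-time date in Wyneth Station, 15 March 2028, is outside the daylight-saving period (2 April – 6 November), so Wyneth Station is on standard time, UTC+04:45.
22:34 UTC + 4h45m = 03:19 Wyneth Station (rolling into the next day, 15 March 2028).

03:19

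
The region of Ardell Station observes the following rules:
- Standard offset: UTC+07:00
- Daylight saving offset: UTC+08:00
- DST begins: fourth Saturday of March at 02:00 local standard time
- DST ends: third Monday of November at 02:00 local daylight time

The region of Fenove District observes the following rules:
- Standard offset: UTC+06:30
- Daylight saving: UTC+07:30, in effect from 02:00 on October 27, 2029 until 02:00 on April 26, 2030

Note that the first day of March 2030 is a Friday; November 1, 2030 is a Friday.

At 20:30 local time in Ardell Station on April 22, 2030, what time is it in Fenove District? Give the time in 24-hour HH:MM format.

1 March 2030 is a Friday, so the first Saturday is March 2 and the fourth is March 23.
1 November 2030 is a Friday, so the first Monday is November 4 and the third is November 18.
April 22, 2030 falls between 23 March and 18 November, so daylight saving is in effect and Ardell Station is at UTC+08:00.
20:30 Ardell Station − 8h = 12:30 UTC.
At the standard offset (UTC+06:30), 12:30 UTC + 6h30m = 19:00 Fenove District standard time.
Daylight saving runs 27 October 2029 – 26 April 2030; the standard-time date in Fenove District, April 22, 2030, is inside that window, so Fenove District is at UTC+07:30.
12:30 UTC + 7h30m = 20:00 Fenove District.

20:00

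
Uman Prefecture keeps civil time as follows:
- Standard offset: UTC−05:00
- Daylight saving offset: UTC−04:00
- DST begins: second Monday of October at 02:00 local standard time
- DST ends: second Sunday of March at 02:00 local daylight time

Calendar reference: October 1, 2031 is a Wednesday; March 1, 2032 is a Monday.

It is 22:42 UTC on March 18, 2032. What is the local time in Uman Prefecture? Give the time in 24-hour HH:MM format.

1 October 2031 is a Wednesday, so the first Monday is October 6 and the second is October 13.
1 March 2032 is a Monday, so the first Sunday is March 7 and the second is March 14.
At the standard offset (UTC−05:00), 22:42 UTC − 5h = 17:42 Uman Prefecture standard time.
The standard-time date in Uman Prefecture, March 18, 2032, does not fall between 13 October 2031 and 14 March 2032, so daylight saving is not in effect and Uman Prefecture is at UTC−05:00.
22:42 UTC − 5h = 17:42 local.

17:42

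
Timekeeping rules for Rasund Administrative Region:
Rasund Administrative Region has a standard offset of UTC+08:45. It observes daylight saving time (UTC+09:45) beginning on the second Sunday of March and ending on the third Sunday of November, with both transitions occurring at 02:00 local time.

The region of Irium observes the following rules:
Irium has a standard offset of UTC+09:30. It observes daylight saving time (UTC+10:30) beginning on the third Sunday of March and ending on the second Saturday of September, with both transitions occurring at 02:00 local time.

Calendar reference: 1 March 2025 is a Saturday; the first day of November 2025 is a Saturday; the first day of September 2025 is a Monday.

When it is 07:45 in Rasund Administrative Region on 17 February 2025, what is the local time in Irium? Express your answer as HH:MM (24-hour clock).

1 March 2025 is a Saturday, so the first Sunday is March 2 and the second is March 9.
1 November 2025 is a Saturday, so the first Sunday is November 2 and the third is November 16.
17 February 2025 does not fall between 9 March and 16 November, so daylight saving is not in effect and Rasund Administrative Region is at UTC+08:45.
07:45 Rasund Administrative Region − 8h45m = 23:00 UTC (rolling into the previous day, 16 February 2025).
1 March 2025 is a Saturday, so the first Sunday is March 2 and the third is March 16.
1 September 2025 is a Monday, so the first Saturday is September 6 and the second is September 13.
At the standard offset (UTC+09:30), 23:00 UTC + 9h30m = 08:30 Irium standard time (rolling into the next day, 17 February 2025).
The standard-time date in Irium, 17 February 2025, does not fall between 16 March and 13 September, so daylight saving is not in effect and Irium is at UTC+09:30.
23:00 UTC + 9h30m = 08:30 Irium (rolling into the next day, 17 February 2025).

08:30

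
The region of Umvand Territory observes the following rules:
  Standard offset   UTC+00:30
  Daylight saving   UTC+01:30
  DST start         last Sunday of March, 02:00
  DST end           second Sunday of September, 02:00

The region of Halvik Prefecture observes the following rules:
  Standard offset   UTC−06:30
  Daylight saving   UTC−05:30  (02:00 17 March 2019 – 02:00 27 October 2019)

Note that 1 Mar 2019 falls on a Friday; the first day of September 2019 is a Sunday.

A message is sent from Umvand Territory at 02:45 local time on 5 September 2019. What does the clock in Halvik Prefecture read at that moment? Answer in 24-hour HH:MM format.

19:45

1 March 2019 is a Friday, so Sundays fall on 3, 10, 17, 24, 31; the last is March 31.
1 September 2019 is a Sunday, so the first Sunday is September 1 and the second is September 8.
5 September 2019 lies within the daylight-saving period (31 March – 8 September), so Umvand Territory is on daylight time, UTC+01:30.
02:45 Umvand Territory − 1h30m = 01:15 UTC.
At the standard offset (UTC−06:30), 01:15 UTC − 6h30m = 18:45 Halvik Prefecture standard time (rolling into the previous day, 4 September 2019).
Daylight saving runs 17 March – 27 October; the standard-time date in Halvik Prefecture, 4 September 2019, is inside that window, so Halvik Prefecture is at UTC−05:30.
01:15 UTC − 5h30m = 19:45 Halvik Prefecture (rolling into the previous day, 4 September 2019).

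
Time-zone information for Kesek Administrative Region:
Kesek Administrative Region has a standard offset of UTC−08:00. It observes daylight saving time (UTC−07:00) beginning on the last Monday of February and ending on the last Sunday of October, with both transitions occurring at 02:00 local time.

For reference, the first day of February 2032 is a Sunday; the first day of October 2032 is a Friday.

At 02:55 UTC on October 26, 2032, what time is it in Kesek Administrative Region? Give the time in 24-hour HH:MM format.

19:55

1 February 2032 is a Sunday, so Mondays fall on 2, 9, 16, 23; the last is February 23.
1 October 2032 is a Friday, so Sundays fall on 3, 10, 17, 24, 31; the last is October 31.
At the standard offset (UTC−08:00), 02:55 UTC − 8h = 18:55 Kesek Administrative Region standard time (rolling into the previous day, 25 October 2032).
The standard-time date in Kesek Administrative Region, October 25, 2032, falls between 23 February and 31 October, so daylight saving is in effect and Kesek Administrative Region is at UTC−07:00.
02:55 UTC − 7h = 19:55 local (rolling into the previous day, 25 October 2032).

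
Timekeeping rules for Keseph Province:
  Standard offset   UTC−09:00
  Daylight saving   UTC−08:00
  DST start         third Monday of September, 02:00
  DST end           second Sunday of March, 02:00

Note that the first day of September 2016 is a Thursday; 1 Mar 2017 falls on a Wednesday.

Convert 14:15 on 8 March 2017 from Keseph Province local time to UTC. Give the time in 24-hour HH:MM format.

22:15

1 September 2016 is a Thursday, so the first Monday is September 5 and the third is September 19.
1 March 2017 is a Wednesday, so the first Sunday is March 5 and the second is March 12.
8 March 2017 falls between 19 September 2016 and 12 March 2017, so daylight saving is in effect and Keseph Province is at UTC−08:00.
14:15 local + 8h = 22:15 UTC.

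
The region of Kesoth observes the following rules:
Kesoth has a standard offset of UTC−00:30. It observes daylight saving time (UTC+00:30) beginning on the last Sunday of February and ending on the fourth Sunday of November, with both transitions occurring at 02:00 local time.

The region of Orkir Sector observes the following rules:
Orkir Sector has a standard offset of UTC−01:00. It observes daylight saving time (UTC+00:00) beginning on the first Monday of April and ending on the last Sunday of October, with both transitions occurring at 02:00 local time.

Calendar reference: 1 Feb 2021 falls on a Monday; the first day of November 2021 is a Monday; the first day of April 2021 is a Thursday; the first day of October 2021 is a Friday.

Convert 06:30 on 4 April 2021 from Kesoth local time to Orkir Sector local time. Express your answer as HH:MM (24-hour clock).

05:00

1 February 2021 is a Monday, so Sundays fall on 7, 14, 21, 28; the last is February 28.
1 November 2021 is a Monday, so the first Sunday is November 7 and the fourth is November 28.
4 April 2021 falls between 28 February and 28 November, so daylight saving is in effect and Kesoth is at UTC+00:30.
06:30 Kesoth − 0h30m = 06:00 UTC.
1 April 2021 is a Thursday, so the first Monday is April 5.
1 October 2021 is a Friday, so Sundays fall on 3, 10, 17, 24, 31; the last is October 31.
At the standard offset (UTC−01:00), 06:00 UTC − 1h = 05:00 Orkir Sector standard time.
The standard-time date in Orkir Sector, 4 April 2021, does not fall between 5 April and 31 October, so daylight saving is not in effect and Orkir Sector is at UTC−01:00.
06:00 UTC − 1h = 05:00 Orkir Sector.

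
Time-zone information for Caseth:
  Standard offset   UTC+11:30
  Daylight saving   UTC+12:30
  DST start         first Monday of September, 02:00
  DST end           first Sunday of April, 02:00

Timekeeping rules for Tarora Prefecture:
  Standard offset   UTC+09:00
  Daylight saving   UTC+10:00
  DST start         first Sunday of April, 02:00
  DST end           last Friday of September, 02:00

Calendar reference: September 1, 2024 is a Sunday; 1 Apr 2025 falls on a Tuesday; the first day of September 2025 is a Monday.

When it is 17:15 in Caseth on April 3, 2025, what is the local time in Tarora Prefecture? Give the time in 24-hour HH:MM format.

13:45

1 September 2024 is a Sunday, so the first Monday is September 2.
1 April 2025 is a Tuesday, so the first Sunday is April 6.
April 3, 2025 lies within the daylight-saving period (2 September 2024 – 6 April 2025), so Caseth is on daylight time, UTC+12:30.
17:15 Caseth − 12h30m = 04:45 UTC.
1 April 2025 is a Tuesday, so the first Sunday is April 6.
1 September 2025 is a Monday, so Fridays fall on 5, 12, 19, 26; the last is September 26.
At the standard offset (UTC+09:00), 04:45 UTC + 9h = 13:45 Tarora Prefecture standard time.
The standard-time date in Tarora Prefecture, April 3, 2025, does not fall between 6 April and 26 September, so daylight saving is not in effect and Tarora Prefecture is at UTC+09:00.
04:45 UTC + 9h = 13:45 Tarora Prefecture.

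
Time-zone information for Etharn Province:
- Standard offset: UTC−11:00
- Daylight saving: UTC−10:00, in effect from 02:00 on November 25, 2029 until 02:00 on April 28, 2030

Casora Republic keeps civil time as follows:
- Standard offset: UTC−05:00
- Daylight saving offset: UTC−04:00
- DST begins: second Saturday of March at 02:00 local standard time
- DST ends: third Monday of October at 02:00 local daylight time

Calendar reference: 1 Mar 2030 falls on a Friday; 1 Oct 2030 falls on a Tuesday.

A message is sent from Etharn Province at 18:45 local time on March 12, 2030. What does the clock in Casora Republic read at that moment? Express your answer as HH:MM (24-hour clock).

00:45

March 12, 2030 falls between 25 November 2029 and 28 April 2030, so daylight saving is in effect and Etharn Province is at UTC−10:00.
18:45 Etharn Province + 10h = 04:45 UTC (rolling into the next day, 13 March 2030).
1 March 2030 is a Friday, so the first Saturday is March 2 and the second is March 9.
1 October 2030 is a Tuesday, so the first Monday is October 7 and the third is October 21.
At the standard offset (UTC−05:00), 04:45 UTC − 5h = 23:45 Casora Republic standard time (rolling into the previous day, 12 March 2030).
Daylight saving runs 9 March – 21 October; the standard-time date in Casora Republic, March 12, 2030, is inside that window, so Casora Republic is at UTC−04:00.
04:45 UTC − 4h = 00:45 Casora Republic.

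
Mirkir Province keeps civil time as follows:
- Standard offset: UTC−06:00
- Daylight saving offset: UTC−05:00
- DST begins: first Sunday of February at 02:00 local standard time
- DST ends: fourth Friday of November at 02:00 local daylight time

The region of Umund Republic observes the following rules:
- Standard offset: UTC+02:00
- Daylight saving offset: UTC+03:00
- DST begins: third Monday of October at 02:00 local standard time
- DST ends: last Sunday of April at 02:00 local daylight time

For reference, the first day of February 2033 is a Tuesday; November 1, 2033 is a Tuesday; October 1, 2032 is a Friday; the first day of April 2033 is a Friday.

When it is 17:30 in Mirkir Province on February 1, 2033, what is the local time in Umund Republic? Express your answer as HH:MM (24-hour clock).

1 February 2033 is a Tuesday, so the first Sunday is February 6.
1 November 2033 is a Tuesday, so the first Friday is November 4 and the fourth is November 25.
February 1, 2033 is outside the daylight-saving period (6 February – 25 November), so Mirkir Province is on standard time, UTC−06:00.
17:30 Mirkir Province + 6h = 23:30 UTC.
1 October 2032 is a Friday, so the first Monday is October 4 and the third is October 18.
1 April 2033 is a Friday, so Sundays fall on 3, 10, 17, 24; the last is April 24.
At the standard offset (UTC+02:00), 23:30 UTC + 2h = 01:30 Umund Republic standard time (rolling into the next day, 2 February 2033).
The standard-time date in Umund Republic, February 2, 2033, falls between 18 October 2032 and 24 April 2033, so daylight saving is in effect and Umund Republic is at UTC+03:00.
23:30 UTC + 3h = 02:30 Umund Republic (rolling into the next day, 2 February 2033).

02:30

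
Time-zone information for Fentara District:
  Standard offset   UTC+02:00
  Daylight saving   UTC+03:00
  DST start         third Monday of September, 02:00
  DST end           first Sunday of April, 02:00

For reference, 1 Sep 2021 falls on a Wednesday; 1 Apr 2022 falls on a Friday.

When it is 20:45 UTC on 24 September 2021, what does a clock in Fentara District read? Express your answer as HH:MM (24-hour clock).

23:45

1 September 2021 is a Wednesday, so the first Monday is September 6 and the third is September 20.
1 April 2022 is a Friday, so the first Sunday is April 3.
At the standard offset (UTC+02:00), 20:45 UTC + 2h = 22:45 Fentara District standard time.
The standard-time date in Fentara District, 24 September 2021, lies within the daylight-saving period (20 September 2021 – 3 April 2022), so Fentara District is on daylight time, UTC+03:00.
20:45 UTC + 3h = 23:45 local.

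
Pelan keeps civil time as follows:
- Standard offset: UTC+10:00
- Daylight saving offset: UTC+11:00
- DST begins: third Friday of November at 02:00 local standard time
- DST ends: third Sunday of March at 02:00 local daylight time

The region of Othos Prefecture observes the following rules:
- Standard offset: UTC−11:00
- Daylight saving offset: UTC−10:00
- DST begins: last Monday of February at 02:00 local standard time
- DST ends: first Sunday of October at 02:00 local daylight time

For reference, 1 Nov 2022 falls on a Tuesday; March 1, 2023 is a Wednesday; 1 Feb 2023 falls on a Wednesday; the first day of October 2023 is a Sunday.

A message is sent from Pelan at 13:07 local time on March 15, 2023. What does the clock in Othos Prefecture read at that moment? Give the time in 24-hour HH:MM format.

1 November 2022 is a Tuesday, so the first Friday is November 4 and the third is November 18.
1 March 2023 is a Wednesday, so the first Sunday is March 5 and the third is March 19.
March 15, 2023 lies within the daylight-saving period (18 November 2022 – 19 March 2023), so Pelan is on daylight time, UTC+11:00.
13:07 Pelan − 11h = 02:07 UTC.
1 February 2023 is a Wednesday, so Mondays fall on 6, 13, 20, 27; the last is February 27.
1 October 2023 is a Sunday, so the first Sunday is October 1.
At the standard offset (UTC−11:00), 02:07 UTC − 11h = 15:07 Othos Prefecture standard time (rolling into the previous day, 14 March 2023).
Daylight saving runs 27 February – 1 October; the standard-time date in Othos Prefecture, March 14, 2023, is inside that window, so Othos Prefecture is at UTC−10:00.
02:07 UTC − 10h = 16:07 Othos Prefecture (rolling into the previous day, 14 March 2023).

16:07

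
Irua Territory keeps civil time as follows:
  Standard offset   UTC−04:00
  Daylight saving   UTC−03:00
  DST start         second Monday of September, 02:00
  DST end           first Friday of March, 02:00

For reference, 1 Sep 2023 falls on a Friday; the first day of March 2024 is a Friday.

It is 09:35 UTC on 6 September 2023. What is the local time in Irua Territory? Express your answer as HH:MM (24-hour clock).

1 September 2023 is a Friday, so the first Monday is September 4 and the second is September 11.
1 March 2024 is a Friday, so the first Friday is March 1.
At the standard offset (UTC−04:00), 09:35 UTC − 4h = 05:35 Irua Territory standard time.
The standard-time date in Irua Territory, 6 September 2023, is outside the daylight-saving period (11 September 2023 – 1 March 2024), so Irua Territory is on standard time, UTC−04:00.
09:35 UTC − 4h = 05:35 local.

05:35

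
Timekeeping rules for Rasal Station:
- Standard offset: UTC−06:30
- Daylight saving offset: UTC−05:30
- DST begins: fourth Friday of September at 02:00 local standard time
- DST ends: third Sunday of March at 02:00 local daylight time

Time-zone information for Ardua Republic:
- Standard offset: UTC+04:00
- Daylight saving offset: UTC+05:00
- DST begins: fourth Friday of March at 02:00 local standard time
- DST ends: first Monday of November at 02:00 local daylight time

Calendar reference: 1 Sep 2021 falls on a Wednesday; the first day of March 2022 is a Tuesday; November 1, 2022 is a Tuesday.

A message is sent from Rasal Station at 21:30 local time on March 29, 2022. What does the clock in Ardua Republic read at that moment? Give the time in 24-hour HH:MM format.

1 September 2021 is a Wednesday, so the first Friday is September 3 and the fourth is September 24.
1 March 2022 is a Tuesday, so the first Sunday is March 6 and the third is March 20.
Daylight saving runs 24 September 2021 – 20 March 2022; March 29, 2022 is outside that window, so Rasal Station is on standard time at UTC−06:30.
21:30 Rasal Station + 6h30m = 04:00 UTC (rolling into the next day, 30 March 2022).
1 March 2022 is a Tuesday, so the first Friday is March 4 and the fourth is March 25.
1 November 2022 is a Tuesday, so the first Monday is November 7.
At the standard offset (UTC+04:00), 04:00 UTC + 4h = 08:00 Ardua Republic standard time.
Daylight saving runs 25 March – 7 November; the standard-time date in Ardua Republic, March 30, 2022, is inside that window, so Ardua Republic is at UTC+05:00.
04:00 UTC + 5h = 09:00 Ardua Republic.

09:00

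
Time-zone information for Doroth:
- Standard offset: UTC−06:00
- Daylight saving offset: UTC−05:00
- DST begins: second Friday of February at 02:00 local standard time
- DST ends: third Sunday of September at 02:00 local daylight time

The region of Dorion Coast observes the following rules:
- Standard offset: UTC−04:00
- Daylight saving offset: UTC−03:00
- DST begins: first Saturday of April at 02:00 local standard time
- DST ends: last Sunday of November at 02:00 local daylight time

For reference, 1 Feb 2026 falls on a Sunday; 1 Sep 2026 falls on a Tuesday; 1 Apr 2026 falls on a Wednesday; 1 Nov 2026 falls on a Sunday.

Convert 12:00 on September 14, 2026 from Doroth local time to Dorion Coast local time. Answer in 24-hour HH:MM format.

14:00

1 February 2026 is a Sunday, so the first Friday is February 6 and the second is February 13.
1 September 2026 is a Tuesday, so the first Sunday is September 6 and the third is September 20.
September 14, 2026 falls between 13 February and 20 September, so daylight saving is in effect and Doroth is at UTC−05:00.
12:00 Doroth + 5h = 17:00 UTC.
1 April 2026 is a Wednesday, so the first Saturday is April 4.
1 November 2026 is a Sunday, so Sundays fall on 1, 8, 15, 22, 29; the last is November 29.
At the standard offset (UTC−04:00), 17:00 UTC − 4h = 13:00 Dorion Coast standard time.
Daylight saving runs 4 April – 29 November; the standard-time date in Dorion Coast, September 14, 2026, is inside that window, so Dorion Coast is at UTC−03:00.
17:00 UTC − 3h = 14:00 Dorion Coast.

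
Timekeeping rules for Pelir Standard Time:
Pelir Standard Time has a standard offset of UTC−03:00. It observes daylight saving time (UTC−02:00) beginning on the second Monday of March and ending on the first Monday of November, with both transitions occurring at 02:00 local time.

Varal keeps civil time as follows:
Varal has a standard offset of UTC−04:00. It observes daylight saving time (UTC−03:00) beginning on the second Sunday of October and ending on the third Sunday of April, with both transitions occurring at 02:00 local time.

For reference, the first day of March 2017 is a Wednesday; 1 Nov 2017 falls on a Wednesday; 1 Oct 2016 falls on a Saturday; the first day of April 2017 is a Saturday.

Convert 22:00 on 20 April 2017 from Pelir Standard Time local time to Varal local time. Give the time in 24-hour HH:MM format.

20:00

1 March 2017 is a Wednesday, so the first Monday is March 6 and the second is March 13.
1 November 2017 is a Wednesday, so the first Monday is November 6.
20 April 2017 falls between 13 March and 6 November, so daylight saving is in effect and Pelir Standard Time is at UTC−02:00.
22:00 Pelir Standard Time + 2h = 00:00 UTC (rolling into the next day, 21 April 2017).
1 October 2016 is a Saturday, so the first Sunday is October 2 and the second is October 9.
1 April 2017 is a Saturday, so the first Sunday is April 2 and the third is April 16.
At the standard offset (UTC−04:00), 00:00 UTC − 4h = 20:00 Varal standard time (rolling into the previous day, 20 April 2017).
The standard-time date in Varal, 20 April 2017, is outside the daylight-saving period (9 October 2016 – 16 April 2017), so Varal is on standard time, UTC−04:00.
00:00 UTC − 4h = 20:00 Varal (rolling into the previous day, 20 April 2017).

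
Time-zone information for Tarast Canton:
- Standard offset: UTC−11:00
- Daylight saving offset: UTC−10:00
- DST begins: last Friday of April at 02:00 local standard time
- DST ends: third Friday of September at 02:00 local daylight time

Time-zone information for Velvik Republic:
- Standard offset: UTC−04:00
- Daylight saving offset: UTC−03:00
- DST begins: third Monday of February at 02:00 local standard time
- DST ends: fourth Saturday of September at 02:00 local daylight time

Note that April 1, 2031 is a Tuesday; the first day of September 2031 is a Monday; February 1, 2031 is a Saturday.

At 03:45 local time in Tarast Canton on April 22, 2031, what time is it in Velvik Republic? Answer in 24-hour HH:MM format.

1 April 2031 is a Tuesday, so Fridays fall on 4, 11, 18, 25; the last is April 25.
1 September 2031 is a Monday, so the first Friday is September 5 and the third is September 19.
April 22, 2031 does not fall between 25 April and 19 September, so daylight saving is not in effect and Tarast Canton is at UTC−11:00.
03:45 Tarast Canton + 11h = 14:45 UTC.
1 February 2031 is a Saturday, so the first Monday is February 3 and the third is February 17.
1 September 2031 is a Monday, so the first Saturday is September 6 and the fourth is September 27.
At the standard offset (UTC−04:00), 14:45 UTC − 4h = 10:45 Velvik Republic standard time.
The standard-time date in Velvik Republic, April 22, 2031, lies within the daylight-saving period (17 February – 27 September), so Velvik Republic is on daylight time, UTC−03:00.
14:45 UTC − 3h = 11:45 Velvik Republic.

11:45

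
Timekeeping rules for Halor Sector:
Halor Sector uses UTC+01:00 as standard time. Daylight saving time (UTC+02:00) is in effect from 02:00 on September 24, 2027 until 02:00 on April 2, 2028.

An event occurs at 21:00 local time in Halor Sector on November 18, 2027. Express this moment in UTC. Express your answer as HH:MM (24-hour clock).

19:00

November 18, 2027 falls between 24 September 2027 and 2 April 2028, so daylight saving is in effect and Halor Sector is at UTC+02:00.
21:00 local − 2h = 19:00 UTC.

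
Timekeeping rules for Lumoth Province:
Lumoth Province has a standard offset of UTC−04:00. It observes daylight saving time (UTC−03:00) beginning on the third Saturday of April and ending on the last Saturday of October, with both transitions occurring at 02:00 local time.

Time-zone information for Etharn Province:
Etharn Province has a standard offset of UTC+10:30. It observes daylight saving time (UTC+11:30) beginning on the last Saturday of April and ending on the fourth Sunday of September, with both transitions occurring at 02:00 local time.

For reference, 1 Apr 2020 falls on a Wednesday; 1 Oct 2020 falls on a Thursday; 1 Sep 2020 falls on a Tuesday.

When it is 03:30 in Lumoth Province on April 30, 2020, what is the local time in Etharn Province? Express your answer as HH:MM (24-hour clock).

18:00

1 April 2020 is a Wednesday, so the first Saturday is April 4 and the third is April 18.
1 October 2020 is a Thursday, so Saturdays fall on 3, 10, 17, 24, 31; the last is October 31.
April 30, 2020 falls between 18 April and 31 October, so daylight saving is in effect and Lumoth Province is at UTC−03:00.
03:30 Lumoth Province + 3h = 06:30 UTC.
1 April 2020 is a Wednesday, so Saturdays fall on 4, 11, 18, 25; the last is April 25.
1 September 2020 is a Tuesday, so the first Sunday is September 6 and the fourth is September 27.
At the standard offset (UTC+10:30), 06:30 UTC + 10h30m = 17:00 Etharn Province standard time.
Daylight saving runs 25 April – 27 September; the standard-time date in Etharn Province, April 30, 2020, is inside that window, so Etharn Province is at UTC+11:30.
06:30 UTC + 11h30m = 18:00 Etharn Province.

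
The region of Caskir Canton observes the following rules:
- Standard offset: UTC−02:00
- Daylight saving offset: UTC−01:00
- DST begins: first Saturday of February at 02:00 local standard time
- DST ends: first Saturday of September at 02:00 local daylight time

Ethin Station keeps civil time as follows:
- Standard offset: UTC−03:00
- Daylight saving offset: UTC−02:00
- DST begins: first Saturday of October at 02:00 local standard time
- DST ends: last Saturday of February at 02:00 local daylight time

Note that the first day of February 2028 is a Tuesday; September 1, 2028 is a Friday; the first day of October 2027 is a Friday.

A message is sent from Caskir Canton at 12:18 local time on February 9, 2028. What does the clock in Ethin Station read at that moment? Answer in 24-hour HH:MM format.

1 February 2028 is a Tuesday, so the first Saturday is February 5.
1 September 2028 is a Friday, so the first Saturday is September 2.
February 9, 2028 lies within the daylight-saving period (5 February – 2 September), so Caskir Canton is on daylight time, UTC−01:00.
12:18 Caskir Canton + 1h = 13:18 UTC.
1 October 2027 is a Friday, so the first Saturday is October 2.
1 February 2028 is a Tuesday, so Saturdays fall on 5, 12, 19, 26; the last is February 26.
At the standard offset (UTC−03:00), 13:18 UTC − 3h = 10:18 Ethin Station standard time.
The standard-time date in Ethin Station, February 9, 2028, lies within the daylight-saving period (2 October 2027 – 26 February 2028), so Ethin Station is on daylight time, UTC−02:00.
13:18 UTC − 2h = 11:18 Ethin Station.

11:18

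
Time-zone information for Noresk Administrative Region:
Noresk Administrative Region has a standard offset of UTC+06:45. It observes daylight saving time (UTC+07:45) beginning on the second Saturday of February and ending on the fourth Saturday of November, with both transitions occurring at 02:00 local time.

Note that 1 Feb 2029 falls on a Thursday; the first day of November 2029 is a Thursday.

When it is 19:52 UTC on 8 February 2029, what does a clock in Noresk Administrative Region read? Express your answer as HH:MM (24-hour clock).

1 February 2029 is a Thursday, so the first Saturday is February 3 and the second is February 10.
1 November 2029 is a Thursday, so the first Saturday is November 3 and the fourth is November 24.
At the standard offset (UTC+06:45), 19:52 UTC + 6h45m = 02:37 Noresk Administrative Region standard time (rolling into the next day, 9 February 2029).
The standard-time date in Noresk Administrative Region, 9 February 2029, does not fall between 10 February and 24 November, so daylight saving is not in effect and Noresk Administrative Region is at UTC+06:45.
19:52 UTC + 6h45m = 02:37 local (rolling into the next day, 9 February 2029).

02:37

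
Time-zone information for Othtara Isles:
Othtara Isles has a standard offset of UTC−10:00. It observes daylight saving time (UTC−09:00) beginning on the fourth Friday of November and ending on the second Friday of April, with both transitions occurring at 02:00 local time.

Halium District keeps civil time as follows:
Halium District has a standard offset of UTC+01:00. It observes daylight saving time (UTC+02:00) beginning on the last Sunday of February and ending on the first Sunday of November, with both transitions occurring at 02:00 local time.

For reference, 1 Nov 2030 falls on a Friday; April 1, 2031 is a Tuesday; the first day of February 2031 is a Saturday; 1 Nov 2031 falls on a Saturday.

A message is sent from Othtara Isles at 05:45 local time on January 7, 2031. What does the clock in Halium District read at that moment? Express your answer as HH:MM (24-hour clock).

1 November 2030 is a Friday, so the first Friday is November 1 and the fourth is November 22.
1 April 2031 is a Tuesday, so the first Friday is April 4 and the second is April 11.
January 7, 2031 lies within the daylight-saving period (22 November 2030 – 11 April 2031), so Othtara Isles is on daylight time, UTC−09:00.
05:45 Othtara Isles + 9h = 14:45 UTC.
1 February 2031 is a Saturday, so Sundays fall on 2, 9, 16, 23; the last is February 23.
1 November 2031 is a Saturday, so the first Sunday is November 2.
At the standard offset (UTC+01:00), 14:45 UTC + 1h = 15:45 Halium District standard time.
Daylight saving runs 23 February – 2 November; the standard-time date in Halium District, January 7, 2031, is outside that window, so Halium District is on standard time at UTC+01:00.
14:45 UTC + 1h = 15:45 Halium District.

15:45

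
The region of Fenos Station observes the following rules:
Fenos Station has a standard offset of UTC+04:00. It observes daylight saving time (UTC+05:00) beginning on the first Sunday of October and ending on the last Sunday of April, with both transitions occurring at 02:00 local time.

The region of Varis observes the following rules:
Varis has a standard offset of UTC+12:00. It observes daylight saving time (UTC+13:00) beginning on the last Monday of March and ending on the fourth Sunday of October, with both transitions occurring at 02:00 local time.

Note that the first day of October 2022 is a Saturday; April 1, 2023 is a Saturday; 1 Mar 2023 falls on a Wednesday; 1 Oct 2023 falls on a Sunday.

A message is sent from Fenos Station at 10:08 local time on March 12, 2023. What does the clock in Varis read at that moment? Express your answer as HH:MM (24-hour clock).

1 October 2022 is a Saturday, so the first Sunday is October 2.
1 April 2023 is a Saturday, so Sundays fall on 2, 9, 16, 23, 30; the last is April 30.
March 12, 2023 lies within the daylight-saving period (2 October 2022 – 30 April 2023), so Fenos Station is on daylight time, UTC+05:00.
10:08 Fenos Station − 5h = 05:08 UTC.
1 March 2023 is a Wednesday, so Mondays fall on 6, 13, 20, 27; the last is March 27.
1 October 2023 is a Sunday, so the first Sunday is October 1 and the fourth is October 22.
At the standard offset (UTC+12:00), 05:08 UTC + 12h = 17:08 Varis standard time.
The standard-time date in Varis, March 12, 2023, is outside the daylight-saving period (27 March – 22 October), so Varis is on standard time, UTC+12:00.
05:08 UTC + 12h = 17:08 Varis.

17:08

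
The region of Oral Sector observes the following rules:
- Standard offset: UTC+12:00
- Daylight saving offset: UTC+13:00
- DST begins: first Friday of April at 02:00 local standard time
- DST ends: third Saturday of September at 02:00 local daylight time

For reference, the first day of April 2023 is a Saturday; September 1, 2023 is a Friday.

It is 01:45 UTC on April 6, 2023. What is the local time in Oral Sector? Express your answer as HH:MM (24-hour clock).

1 April 2023 is a Saturday, so the first Friday is April 7.
1 September 2023 is a Friday, so the first Saturday is September 2 and the third is September 16.
At the standard offset (UTC+12:00), 01:45 UTC + 12h = 13:45 Oral Sector standard time.
The standard-time date in Oral Sector, April 6, 2023, is outside the daylight-saving period (7 April – 16 September), so Oral Sector is on standard time, UTC+12:00.
01:45 UTC + 12h = 13:45 local.

13:45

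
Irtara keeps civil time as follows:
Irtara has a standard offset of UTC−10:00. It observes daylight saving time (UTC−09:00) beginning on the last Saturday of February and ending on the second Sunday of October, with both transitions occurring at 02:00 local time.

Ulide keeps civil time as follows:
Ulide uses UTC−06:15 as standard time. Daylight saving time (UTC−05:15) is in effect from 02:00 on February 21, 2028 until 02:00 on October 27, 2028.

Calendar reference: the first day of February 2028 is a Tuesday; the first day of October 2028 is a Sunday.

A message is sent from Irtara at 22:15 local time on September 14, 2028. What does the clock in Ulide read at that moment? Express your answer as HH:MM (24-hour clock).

1 February 2028 is a Tuesday, so Saturdays fall on 5, 12, 19, 26; the last is February 26.
1 October 2028 is a Sunday, so the first Sunday is October 1 and the second is October 8.
September 14, 2028 falls between 26 February and 8 October, so daylight saving is in effect and Irtara is at UTC−09:00.
22:15 Irtara + 9h = 07:15 UTC (rolling into the next day, 15 September 2028).
At the standard offset (UTC−06:15), 07:15 UTC − 6h15m = 01:00 Ulide standard time.
Daylight saving runs 21 February – 27 October; the standard-time date in Ulide, September 15, 2028, is inside that window, so Ulide is at UTC−05:15.
07:15 UTC − 5h15m = 02:00 Ulide.

02:00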